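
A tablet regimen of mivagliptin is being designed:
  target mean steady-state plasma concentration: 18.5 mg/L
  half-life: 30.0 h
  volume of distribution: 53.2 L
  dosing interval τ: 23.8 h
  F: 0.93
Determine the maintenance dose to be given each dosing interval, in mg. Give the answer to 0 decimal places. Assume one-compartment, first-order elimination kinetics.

k = ln2 / t½ = 0.693147 / 30.0 = 0.02310 h⁻¹
CL = k × Vd = 0.02310 × 53.2 = 1.229 L/h
At steady state, F × (Dose/τ) = Css × CL.
Dose = Css × CL × τ / F = 18.5 × 1.229 × 23.8 / 0.93 = 581.9 mg

582 mg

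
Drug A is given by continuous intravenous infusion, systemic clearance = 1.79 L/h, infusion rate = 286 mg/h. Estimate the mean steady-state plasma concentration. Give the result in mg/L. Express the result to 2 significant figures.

160 mg/L

At steady state Css = R₀ / CL = 286 / 1.790 = 159.8 mg/L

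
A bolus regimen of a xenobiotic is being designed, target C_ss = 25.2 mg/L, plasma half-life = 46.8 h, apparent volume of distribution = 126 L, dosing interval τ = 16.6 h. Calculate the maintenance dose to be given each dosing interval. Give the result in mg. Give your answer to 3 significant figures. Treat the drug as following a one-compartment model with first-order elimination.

k = ln2 / t½ = 0.693147 / 46.8 = 0.01481 h⁻¹
CL = k × Vd = 0.01481 × 126 = 1.866 L/h
At steady state, Dose/τ = Css × CL.
Dose = Css × CL × τ = 25.2 × 1.866 × 16.6 = 780.6 mg

781 mg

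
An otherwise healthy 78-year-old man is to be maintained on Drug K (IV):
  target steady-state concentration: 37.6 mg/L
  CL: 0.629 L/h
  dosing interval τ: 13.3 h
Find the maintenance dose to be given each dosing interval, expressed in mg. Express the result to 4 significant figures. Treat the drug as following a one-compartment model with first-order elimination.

At steady state, Dose/τ = Css × CL.
Dose = Css × CL × τ = 37.6 × 0.6290 × 13.3 = 314.6 mg

314.6 mg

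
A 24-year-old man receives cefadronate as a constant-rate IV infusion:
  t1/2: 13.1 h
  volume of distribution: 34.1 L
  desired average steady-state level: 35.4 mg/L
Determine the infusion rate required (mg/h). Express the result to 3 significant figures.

63.9 mg/h

k = ln2 / t½ = 0.693147 / 13.1 = 0.05291 h⁻¹
CL = k × Vd = 0.05291 × 34.1 = 1.804 L/h
At steady state, infusion rate R₀ = Css × CL = 35.4 × 1.804 = 63.86 mg/h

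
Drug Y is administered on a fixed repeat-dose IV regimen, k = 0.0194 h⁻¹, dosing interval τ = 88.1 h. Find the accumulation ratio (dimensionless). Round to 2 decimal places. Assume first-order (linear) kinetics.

1.22

e^(−kτ) = e^(−0.01940 × 88.1) = 0.1810
Accumulation ratio R = 1 / (1 − e^(−kτ)) = 1 / (1 − 0.1810) = 1.221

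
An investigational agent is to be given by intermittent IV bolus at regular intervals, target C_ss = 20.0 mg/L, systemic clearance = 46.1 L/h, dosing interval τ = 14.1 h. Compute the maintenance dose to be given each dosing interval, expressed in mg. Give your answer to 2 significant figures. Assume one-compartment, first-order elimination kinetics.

13000 mg

At steady state, Dose/τ = Css × CL.
Dose = Css × CL × τ = 20.0 × 46.10 × 14.1 = 13000 mg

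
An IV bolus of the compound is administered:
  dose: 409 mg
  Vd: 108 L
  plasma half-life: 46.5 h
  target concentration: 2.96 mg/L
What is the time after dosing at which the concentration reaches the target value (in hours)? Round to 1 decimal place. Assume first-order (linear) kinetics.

16.5 h

C₀ = Dose / Vd = 409.0 / 108 = 3.787 mg/L
k = ln2 / t½ = 0.693147 / 46.5 = 0.01491 h⁻¹
t = ln(C₀ / C) / k = ln(3.787 / 2.96) / 0.01491
  = ln(1.279) / 0.01491 = 0.2461 / 0.01491 = 16.51 h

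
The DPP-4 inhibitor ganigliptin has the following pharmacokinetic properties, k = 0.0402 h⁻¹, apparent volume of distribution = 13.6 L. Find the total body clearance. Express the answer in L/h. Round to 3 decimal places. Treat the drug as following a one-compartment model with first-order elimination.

0.547 L/h

CL = k × Vd = 0.0402 × 13.6 = 0.5467 L/h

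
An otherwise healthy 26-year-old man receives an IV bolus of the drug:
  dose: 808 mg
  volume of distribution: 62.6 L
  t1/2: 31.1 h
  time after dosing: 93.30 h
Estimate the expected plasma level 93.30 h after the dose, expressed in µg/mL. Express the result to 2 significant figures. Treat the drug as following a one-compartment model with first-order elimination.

C₀ = Dose / Vd = 808.0 / 62.6 = 12.91 mg/L
k = ln2 / t½ = 0.693147 / 31.1 = 0.02229 h⁻¹
t / t½ = 93.30 / 31.1 = 3 half-lives
C = C₀ × (1/2)^3 = 12.91 × 0.1250 = 1.614 mg/L
(1.614 mg/L = 1.614 µg/mL)

1.6 µg/mL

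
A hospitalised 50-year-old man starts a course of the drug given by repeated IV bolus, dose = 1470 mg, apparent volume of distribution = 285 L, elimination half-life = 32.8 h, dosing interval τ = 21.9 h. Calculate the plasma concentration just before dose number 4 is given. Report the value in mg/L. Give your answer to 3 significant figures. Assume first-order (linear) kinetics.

6.58 mg/L

C₀ per dose = Dose / Vd = 1470 / 285 = 5.158 mg/L
k = ln2 / t½ = 0.693147 / 32.8 = 0.02113 h⁻¹
Fraction remaining after one interval: r = e^(−kτ) = e^(−0.02113 × 21.9) = 0.6296
Before dose 4, 3 doses have been given (aged 1τ, 2τ, 3τ).
C_trough = C₀ × (r + r² + … + r^3) = C₀ × r(1−r^3)/(1−r)
        = 5.158 × 0.6296 × (1 − 0.2496) / (1 − 0.6296) = 6.579 mg/L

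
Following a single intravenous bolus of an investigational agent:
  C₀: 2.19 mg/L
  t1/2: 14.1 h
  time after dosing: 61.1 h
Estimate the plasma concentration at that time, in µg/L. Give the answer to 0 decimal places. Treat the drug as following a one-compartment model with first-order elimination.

109 µg/L

k = ln2 / t½ = 0.693147 / 14.1 = 0.04916 h⁻¹
C = C₀ · e^(−k·t) = 2.190 × e^(−0.04916 × 61.1)
  = 2.190 × 0.04960 = 0.1086 mg/L
Convert: 0.1086 mg/L × 1000 = 108.6 µg/L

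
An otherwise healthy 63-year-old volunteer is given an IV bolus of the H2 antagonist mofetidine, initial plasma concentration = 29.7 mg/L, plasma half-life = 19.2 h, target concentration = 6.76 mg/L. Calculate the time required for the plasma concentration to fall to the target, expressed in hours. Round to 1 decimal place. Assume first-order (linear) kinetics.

41.0 h

k = ln2 / t½ = 0.693147 / 19.2 = 0.03610 h⁻¹
t = ln(C₀ / C) / k = ln(29.70 / 6.76) / 0.03610
  = ln(4.393) / 0.03610 = 1.480 / 0.03610 = 41.00 h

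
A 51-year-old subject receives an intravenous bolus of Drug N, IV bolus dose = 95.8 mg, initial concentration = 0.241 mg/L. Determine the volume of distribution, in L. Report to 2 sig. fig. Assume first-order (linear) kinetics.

400 L

Vd = Dose / C₀ = 95.80 / 0.241 = 397.5 L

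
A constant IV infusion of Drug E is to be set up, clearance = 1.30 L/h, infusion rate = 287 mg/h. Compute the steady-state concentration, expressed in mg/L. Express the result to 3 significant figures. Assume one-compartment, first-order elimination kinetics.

At steady state Css = R₀ / CL = 287 / 1.300 = 220.8 mg/L

221 mg/L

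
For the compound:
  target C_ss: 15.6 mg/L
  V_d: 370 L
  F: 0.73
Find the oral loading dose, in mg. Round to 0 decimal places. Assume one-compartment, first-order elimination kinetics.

7907 mg

LD = Css × Vd / F = 15.6 × 370 / 0.73 = 7907 mg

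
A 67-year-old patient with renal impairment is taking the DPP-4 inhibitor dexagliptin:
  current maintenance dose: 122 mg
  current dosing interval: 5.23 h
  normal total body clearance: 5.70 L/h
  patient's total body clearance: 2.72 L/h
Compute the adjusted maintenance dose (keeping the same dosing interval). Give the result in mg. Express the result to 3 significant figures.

58.2 mg

To keep the same average steady-state level, dosing rate must scale with clearance.
CL ratio = 2.72 / 5.70 = 0.4772
New dose (same interval) = 122 × 0.4772 = 58.22 mg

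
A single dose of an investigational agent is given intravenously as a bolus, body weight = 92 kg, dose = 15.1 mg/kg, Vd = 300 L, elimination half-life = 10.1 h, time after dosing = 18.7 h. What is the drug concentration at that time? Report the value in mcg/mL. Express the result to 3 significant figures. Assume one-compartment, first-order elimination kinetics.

1.28 mcg/mL

Total dose = 15.1 × 92 = 1389 mg
C₀ = Dose / Vd = 1389 / 300 = 4.630 mg/L
k = ln2 / t½ = 0.693147 / 10.1 = 0.06863 h⁻¹
C = C₀ · e^(−k·t) = 4.630 × e^(−0.06863 × 18.7)
  = 4.630 × 0.2771 = 1.283 mg/L
(1.283 mg/L = 1.283 mcg/mL)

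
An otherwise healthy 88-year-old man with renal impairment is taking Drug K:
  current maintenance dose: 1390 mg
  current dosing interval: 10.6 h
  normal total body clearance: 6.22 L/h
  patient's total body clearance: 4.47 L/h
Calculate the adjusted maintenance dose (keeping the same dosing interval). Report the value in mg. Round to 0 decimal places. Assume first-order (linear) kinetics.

To keep the same average steady-state level, dosing rate must scale with clearance.
CL ratio = 4.47 / 6.22 = 0.7186
New dose (same interval) = 1390 × 0.7186 = 998.9 mg

999 mg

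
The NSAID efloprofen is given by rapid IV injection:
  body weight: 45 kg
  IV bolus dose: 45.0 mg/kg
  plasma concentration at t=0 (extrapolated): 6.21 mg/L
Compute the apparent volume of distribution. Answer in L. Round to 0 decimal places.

326 L

Dose = 45.0 × 45 = 2025 mg
Vd = Dose / C₀ = 2025 / 6.21 = 326.1 L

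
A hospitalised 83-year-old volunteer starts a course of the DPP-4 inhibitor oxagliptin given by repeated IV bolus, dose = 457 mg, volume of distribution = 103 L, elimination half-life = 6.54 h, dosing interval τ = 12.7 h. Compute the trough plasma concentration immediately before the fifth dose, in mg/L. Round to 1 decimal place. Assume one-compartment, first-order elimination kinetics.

C₀ per dose = Dose / Vd = 457 / 103 = 4.437 mg/L
k = ln2 / t½ = 0.693147 / 6.54 = 0.1060 h⁻¹
Fraction remaining after one interval: r = e^(−kτ) = e^(−0.1060 × 12.7) = 0.2602
Before dose 5, 4 doses have been given (aged 1τ, 2τ, 3τ, 4τ).
C_trough = C₀ × (r + r² + … + r^4) = C₀ × r(1−r^4)/(1−r)
        = 4.437 × 0.2602 × (1 − 0.004584) / (1 − 0.2602) = 1.553 mg/L

1.6 mg/L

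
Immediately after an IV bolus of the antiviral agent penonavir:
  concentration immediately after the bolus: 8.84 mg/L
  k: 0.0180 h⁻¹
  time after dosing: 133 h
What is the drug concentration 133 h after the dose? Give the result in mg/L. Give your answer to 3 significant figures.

0.807 mg/L

C = C₀ · e^(−k·t) = 8.840 × e^(−0.01800 × 133)
  = 8.840 × 0.09126 = 0.8067 mg/L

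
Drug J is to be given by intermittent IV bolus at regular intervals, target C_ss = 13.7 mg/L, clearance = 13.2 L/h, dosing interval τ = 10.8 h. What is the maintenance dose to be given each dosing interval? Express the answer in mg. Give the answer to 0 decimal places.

At steady state, Dose/τ = Css × CL.
Dose = Css × CL × τ = 13.7 × 13.20 × 10.8 = 1953 mg

1953 mg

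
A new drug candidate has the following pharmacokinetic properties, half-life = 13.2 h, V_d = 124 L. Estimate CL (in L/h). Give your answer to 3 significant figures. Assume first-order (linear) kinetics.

6.51 L/h

k = ln2 / t½ = 0.693147 / 13.2 = 0.05251 h⁻¹
CL = k × Vd = 0.05251 × 124 = 6.511 L/h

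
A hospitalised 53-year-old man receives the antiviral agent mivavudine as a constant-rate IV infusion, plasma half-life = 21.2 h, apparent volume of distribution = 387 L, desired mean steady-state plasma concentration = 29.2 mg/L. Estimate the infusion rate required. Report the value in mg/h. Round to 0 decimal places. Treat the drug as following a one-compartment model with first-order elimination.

369 mg/h

k = ln2 / t½ = 0.693147 / 21.2 = 0.03270 h⁻¹
CL = k × Vd = 0.03270 × 387 = 12.65 L/h
At steady state, infusion rate R₀ = Css × CL = 29.2 × 12.65 = 369.4 mg/h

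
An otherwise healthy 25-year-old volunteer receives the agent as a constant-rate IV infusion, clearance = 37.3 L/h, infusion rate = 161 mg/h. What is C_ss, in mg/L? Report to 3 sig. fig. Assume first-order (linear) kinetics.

At steady state Css = R₀ / CL = 161 / 37.30 = 4.316 mg/L

4.32 mg/L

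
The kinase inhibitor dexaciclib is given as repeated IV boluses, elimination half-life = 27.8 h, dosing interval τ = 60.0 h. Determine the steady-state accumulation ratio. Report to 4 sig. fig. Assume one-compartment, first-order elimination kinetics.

1.289

k = ln2 / t½ = 0.693147 / 27.8 = 0.02493 h⁻¹
e^(−kτ) = e^(−0.02493 × 60.0) = 0.2241
Accumulation ratio R = 1 / (1 − e^(−kτ)) = 1 / (1 − 0.2241) = 1.289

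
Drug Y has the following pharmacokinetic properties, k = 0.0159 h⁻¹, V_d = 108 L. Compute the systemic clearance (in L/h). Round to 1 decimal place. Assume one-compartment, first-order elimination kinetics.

1.7 L/h

CL = k × Vd = 0.0159 × 108 = 1.717 L/h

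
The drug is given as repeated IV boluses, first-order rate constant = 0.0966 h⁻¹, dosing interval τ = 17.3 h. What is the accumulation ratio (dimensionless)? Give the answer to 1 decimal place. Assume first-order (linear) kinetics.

1.2

e^(−kτ) = e^(−0.09660 × 17.3) = 0.1880
Accumulation ratio R = 1 / (1 − e^(−kτ)) = 1 / (1 − 0.1880) = 1.232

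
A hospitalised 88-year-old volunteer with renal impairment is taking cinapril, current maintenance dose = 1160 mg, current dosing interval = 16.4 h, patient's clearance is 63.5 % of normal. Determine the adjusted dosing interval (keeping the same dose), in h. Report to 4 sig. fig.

25.83 h

To keep the same average steady-state level, dosing rate must scale with clearance.
CL ratio = 63.5 / 100 = 0.6350
New interval (same dose) = 16.4 / 0.6350 = 25.83 h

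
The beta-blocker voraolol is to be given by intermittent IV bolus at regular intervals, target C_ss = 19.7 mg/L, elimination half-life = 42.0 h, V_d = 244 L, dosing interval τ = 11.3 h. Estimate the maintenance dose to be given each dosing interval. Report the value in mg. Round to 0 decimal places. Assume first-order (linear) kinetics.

k = ln2 / t½ = 0.693147 / 42.0 = 0.01650 h⁻¹
CL = k × Vd = 0.01650 × 244 = 4.026 L/h
At steady state, Dose/τ = Css × CL.
Dose = Css × CL × τ = 19.7 × 4.026 × 11.3 = 896.2 mg

896 mg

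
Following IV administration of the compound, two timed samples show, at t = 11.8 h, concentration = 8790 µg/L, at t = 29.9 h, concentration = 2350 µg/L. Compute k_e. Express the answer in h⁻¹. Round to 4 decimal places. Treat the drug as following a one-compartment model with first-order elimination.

0.0729 h⁻¹

k = ln(C₁/C₂) / (t₂ − t₁) = ln(8790/2350) / (29.9 − 11.8)
  = 1.319 / 18.10 = 0.07287 h⁻¹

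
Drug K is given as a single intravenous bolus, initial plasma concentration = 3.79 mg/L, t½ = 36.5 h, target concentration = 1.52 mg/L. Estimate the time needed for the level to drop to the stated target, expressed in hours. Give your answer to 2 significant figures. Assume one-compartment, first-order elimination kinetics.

k = ln2 / t½ = 0.693147 / 36.5 = 0.01899 h⁻¹
t = ln(C₀ / C) / k = ln(3.790 / 1.52) / 0.01899
  = ln(2.493) / 0.01899 = 0.9135 / 0.01899 = 48.10 h

48 h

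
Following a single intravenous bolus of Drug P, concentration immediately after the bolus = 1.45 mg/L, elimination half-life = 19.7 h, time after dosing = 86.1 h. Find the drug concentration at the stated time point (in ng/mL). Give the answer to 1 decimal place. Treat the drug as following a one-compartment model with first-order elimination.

k = ln2 / t½ = 0.693147 / 19.7 = 0.03519 h⁻¹
C = C₀ · e^(−k·t) = 1.450 × e^(−0.03519 × 86.1)
  = 1.450 × 0.04832 = 0.07006 mg/L
Convert: 0.07006 mg/L × 1000 = 70.06 ng/mL

70.1 ng/mL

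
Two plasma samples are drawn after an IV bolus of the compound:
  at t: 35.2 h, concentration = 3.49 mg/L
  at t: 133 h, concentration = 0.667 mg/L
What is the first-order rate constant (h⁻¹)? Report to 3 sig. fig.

k = ln(C₁/C₂) / (t₂ − t₁) = ln(3.49/0.667) / (133 − 35.2)
  = 1.655 / 97.80 = 0.01692 h⁻¹

0.0169 h⁻¹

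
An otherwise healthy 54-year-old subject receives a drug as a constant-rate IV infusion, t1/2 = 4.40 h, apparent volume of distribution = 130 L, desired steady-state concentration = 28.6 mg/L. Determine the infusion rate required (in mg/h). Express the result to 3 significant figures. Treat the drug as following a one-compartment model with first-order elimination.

586 mg/h

k = ln2 / t½ = 0.693147 / 4.40 = 0.1575 h⁻¹
CL = k × Vd = 0.1575 × 130 = 20.48 L/h
At steady state, infusion rate R₀ = Css × CL = 28.6 × 20.48 = 585.7 mg/h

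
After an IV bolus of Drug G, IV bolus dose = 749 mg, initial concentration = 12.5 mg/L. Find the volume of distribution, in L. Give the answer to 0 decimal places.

Vd = Dose / C₀ = 749.0 / 12.5 = 59.92 L

60 L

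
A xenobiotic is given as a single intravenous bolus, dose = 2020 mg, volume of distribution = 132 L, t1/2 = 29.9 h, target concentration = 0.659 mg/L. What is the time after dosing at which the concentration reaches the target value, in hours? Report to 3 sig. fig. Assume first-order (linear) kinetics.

C₀ = Dose / Vd = 2020 / 132 = 15.30 mg/L
k = ln2 / t½ = 0.693147 / 29.9 = 0.02318 h⁻¹
t = ln(C₀ / C) / k = ln(15.30 / 0.659) / 0.02318
  = ln(23.22) / 0.02318 = 3.145 / 0.02318 = 135.7 h

136 h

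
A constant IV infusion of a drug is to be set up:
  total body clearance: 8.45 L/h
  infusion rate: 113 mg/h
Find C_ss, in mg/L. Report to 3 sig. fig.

13.4 mg/L

At steady state Css = R₀ / CL = 113 / 8.450 = 13.37 mg/L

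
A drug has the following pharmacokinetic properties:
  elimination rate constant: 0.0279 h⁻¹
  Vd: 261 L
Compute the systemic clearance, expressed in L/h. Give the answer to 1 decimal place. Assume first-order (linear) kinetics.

7.3 L/h

CL = k × Vd = 0.0279 × 261 = 7.282 L/h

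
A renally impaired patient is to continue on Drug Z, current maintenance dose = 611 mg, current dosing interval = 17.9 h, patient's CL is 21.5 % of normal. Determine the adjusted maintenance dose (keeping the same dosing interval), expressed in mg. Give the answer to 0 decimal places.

131 mg

To keep the same average steady-state level, dosing rate must scale with clearance.
CL ratio = 21.5 / 100 = 0.2150
New dose (same interval) = 611 × 0.2150 = 131.4 mg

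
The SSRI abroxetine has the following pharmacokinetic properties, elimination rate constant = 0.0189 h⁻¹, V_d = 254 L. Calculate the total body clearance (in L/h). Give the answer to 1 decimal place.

4.8 L/h

CL = k × Vd = 0.0189 × 254 = 4.801 L/h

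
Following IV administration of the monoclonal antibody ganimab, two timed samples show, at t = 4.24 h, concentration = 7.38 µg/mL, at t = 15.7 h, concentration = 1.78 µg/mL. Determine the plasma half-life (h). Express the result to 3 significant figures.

k = ln(C₁/C₂) / (t₂ − t₁) = ln(7.38/1.78) / (15.7 − 4.24)
  = 1.422 / 11.46 = 0.1241 h⁻¹
t½ = ln2 / k = 0.693147 / 0.1241 = 5.585 h

5.59 h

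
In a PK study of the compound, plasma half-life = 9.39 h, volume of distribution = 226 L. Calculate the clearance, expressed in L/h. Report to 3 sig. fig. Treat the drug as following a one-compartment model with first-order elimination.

k = ln2 / t½ = 0.693147 / 9.39 = 0.07382 h⁻¹
CL = k × Vd = 0.07382 × 226 = 16.68 L/h

16.7 L/h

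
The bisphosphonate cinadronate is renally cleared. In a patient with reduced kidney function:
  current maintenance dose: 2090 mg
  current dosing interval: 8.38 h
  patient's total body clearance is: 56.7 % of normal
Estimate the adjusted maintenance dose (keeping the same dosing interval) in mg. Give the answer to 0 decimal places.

1185 mg

To keep the same average steady-state level, dosing rate must scale with clearance.
CL ratio = 56.7 / 100 = 0.5670
New dose (same interval) = 2090 × 0.5670 = 1185 mg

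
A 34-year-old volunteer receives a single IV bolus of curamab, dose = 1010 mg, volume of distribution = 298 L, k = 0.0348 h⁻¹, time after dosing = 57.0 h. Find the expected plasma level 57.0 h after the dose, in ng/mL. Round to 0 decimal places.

C₀ = Dose / Vd = 1010 / 298 = 3.389 mg/L
C = C₀ · e^(−k·t) = 3.389 × e^(−0.03480 × 57.0)
  = 3.389 × 0.1376 = 0.4663 mg/L
Convert: 0.4663 mg/L × 1000 = 466.3 ng/mL

466 ng/mL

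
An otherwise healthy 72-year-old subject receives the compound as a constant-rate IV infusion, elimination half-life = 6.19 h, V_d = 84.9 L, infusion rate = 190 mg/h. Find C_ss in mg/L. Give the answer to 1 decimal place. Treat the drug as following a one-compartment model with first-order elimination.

20.0 mg/L

k = ln2 / t½ = 0.693147 / 6.19 = 0.1120 h⁻¹
CL = k × Vd = 0.1120 × 84.9 = 9.509 L/h
At steady state Css = R₀ / CL = 190 / 9.509 = 19.98 mg/L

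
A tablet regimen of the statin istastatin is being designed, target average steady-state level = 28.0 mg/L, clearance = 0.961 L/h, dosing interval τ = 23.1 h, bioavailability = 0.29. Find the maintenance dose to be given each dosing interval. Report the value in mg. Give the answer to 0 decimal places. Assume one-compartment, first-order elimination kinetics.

2143 mg

At steady state, F × (Dose/τ) = Css × CL.
Dose = Css × CL × τ / F = 28.0 × 0.9610 × 23.1 / 0.29 = 2143 mg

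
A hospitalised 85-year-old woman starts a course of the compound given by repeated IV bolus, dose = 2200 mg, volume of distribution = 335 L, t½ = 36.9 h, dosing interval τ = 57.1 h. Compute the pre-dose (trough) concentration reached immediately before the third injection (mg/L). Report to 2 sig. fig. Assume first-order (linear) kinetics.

3.0 mg/L

C₀ per dose = Dose / Vd = 2200 / 335 = 6.567 mg/L
k = ln2 / t½ = 0.693147 / 36.9 = 0.01878 h⁻¹
Fraction remaining after one interval: r = e^(−kτ) = e^(−0.01878 × 57.1) = 0.3422
Before dose 3, 2 doses have been given (aged 1τ, 2τ).
C_trough = C₀ × (r + r²) = 6.567 × (0.3422 + 0.1171) = 3.016 mg/L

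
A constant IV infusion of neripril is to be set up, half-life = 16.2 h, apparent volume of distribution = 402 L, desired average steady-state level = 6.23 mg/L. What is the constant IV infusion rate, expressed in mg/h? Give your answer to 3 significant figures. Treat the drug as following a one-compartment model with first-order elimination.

k = ln2 / t½ = 0.693147 / 16.2 = 0.04279 h⁻¹
CL = k × Vd = 0.04279 × 402 = 17.20 L/h
At steady state, infusion rate R₀ = Css × CL = 6.23 × 17.20 = 107.2 mg/h

107 mg/h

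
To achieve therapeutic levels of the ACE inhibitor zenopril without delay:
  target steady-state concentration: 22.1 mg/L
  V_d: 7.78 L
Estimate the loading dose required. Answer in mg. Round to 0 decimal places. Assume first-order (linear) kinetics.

LD = Css × Vd = 22.1 × 7.78 = 171.9 mg

172 mg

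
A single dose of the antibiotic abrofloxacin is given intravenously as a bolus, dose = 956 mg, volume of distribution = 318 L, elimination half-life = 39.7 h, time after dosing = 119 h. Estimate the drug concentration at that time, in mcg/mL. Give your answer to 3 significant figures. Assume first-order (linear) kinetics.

C₀ = Dose / Vd = 956.0 / 318 = 3.006 mg/L
k = ln2 / t½ = 0.693147 / 39.7 = 0.01746 h⁻¹
C = C₀ · e^(−k·t) = 3.006 × e^(−0.01746 × 119)
  = 3.006 × 0.1252 = 0.3764 mg/L
(0.3764 mg/L = 0.3764 mcg/mL)

0.376 mcg/mL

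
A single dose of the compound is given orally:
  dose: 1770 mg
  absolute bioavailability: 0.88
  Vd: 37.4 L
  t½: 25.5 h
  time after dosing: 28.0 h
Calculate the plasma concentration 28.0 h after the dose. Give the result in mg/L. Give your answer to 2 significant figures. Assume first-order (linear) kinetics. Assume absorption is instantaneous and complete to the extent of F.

Amount reaching circulation = F × Dose = 0.88 × 1770 = 1558 mg
C₀ = F·Dose / Vd = 1558 / 37.4 = 41.66 mg/L
k = ln2 / t½ = 0.693147 / 25.5 = 0.02718 h⁻¹
C = C₀ · e^(−k·t) = 41.66 × e^(−0.02718 × 28.0)
  = 41.66 × 0.4672 = 19.46 mg/L

19 mg/L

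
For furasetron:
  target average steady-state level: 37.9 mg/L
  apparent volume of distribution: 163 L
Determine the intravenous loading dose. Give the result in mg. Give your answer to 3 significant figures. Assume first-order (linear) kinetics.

6180 mg

LD = Css × Vd = 37.9 × 163 = 6178 mg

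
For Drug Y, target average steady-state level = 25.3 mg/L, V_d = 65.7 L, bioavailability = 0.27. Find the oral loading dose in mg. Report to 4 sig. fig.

LD = Css × Vd / F = 25.3 × 65.7 / 0.27 = 6156 mg

6156 mg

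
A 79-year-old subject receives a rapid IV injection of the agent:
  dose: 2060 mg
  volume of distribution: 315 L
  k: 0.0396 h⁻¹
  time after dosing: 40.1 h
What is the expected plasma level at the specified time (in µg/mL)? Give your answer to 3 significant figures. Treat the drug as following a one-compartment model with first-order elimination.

C₀ = Dose / Vd = 2060 / 315 = 6.540 mg/L
C = C₀ · e^(−k·t) = 6.540 × e^(−0.03960 × 40.1)
  = 6.540 × 0.2043 = 1.336 mg/L
(1.336 mg/L = 1.336 µg/mL)

1.34 µg/mL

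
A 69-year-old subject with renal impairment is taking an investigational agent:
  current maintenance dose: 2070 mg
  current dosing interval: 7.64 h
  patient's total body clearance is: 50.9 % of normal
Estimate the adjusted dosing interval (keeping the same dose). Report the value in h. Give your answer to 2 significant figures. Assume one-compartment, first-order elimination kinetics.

15 h

To keep the same average steady-state level, dosing rate must scale with clearance.
CL ratio = 50.9 / 100 = 0.5090
New interval (same dose) = 7.64 / 0.5090 = 15.01 h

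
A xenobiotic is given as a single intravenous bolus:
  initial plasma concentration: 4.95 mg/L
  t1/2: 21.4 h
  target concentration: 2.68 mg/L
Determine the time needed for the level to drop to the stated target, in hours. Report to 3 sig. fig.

18.9 h

k = ln2 / t½ = 0.693147 / 21.4 = 0.03239 h⁻¹
t = ln(C₀ / C) / k = ln(4.950 / 2.68) / 0.03239
  = ln(1.847) / 0.03239 = 0.6136 / 0.03239 = 18.94 h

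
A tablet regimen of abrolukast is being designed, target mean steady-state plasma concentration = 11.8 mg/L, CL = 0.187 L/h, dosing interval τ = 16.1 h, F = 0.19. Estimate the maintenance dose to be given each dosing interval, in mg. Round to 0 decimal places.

187 mg

At steady state, F × (Dose/τ) = Css × CL.
Dose = Css × CL × τ / F = 11.8 × 0.1870 × 16.1 / 0.19 = 187.0 mg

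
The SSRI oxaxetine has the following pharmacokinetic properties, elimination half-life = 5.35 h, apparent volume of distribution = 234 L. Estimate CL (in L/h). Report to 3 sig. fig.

k = ln2 / t½ = 0.693147 / 5.35 = 0.1296 h⁻¹
CL = k × Vd = 0.1296 × 234 = 30.33 L/h

30.3 L/h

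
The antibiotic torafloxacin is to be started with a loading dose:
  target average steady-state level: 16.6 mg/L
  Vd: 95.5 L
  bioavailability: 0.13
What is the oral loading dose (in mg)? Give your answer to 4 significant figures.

LD = Css × Vd / F = 16.6 × 95.5 / 0.13 = 12190 mg

12190 mg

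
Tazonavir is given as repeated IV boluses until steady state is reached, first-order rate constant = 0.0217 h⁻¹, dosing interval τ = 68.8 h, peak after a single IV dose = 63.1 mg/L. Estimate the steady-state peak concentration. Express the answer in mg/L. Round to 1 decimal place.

81.4 mg/L

e^(−kτ) = e^(−0.02170 × 68.8) = 0.2247
Accumulation ratio R = 1 / (1 − e^(−kτ)) = 1 / (1 − 0.2247) = 1.290
Steady-state peak = C₀ × R = 63.1 × 1.290 = 81.40 mg/L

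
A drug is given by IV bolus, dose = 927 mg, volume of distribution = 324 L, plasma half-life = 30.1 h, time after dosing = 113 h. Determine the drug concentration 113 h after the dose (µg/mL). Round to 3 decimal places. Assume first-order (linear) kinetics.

C₀ = Dose / Vd = 927.0 / 324 = 2.861 mg/L
k = ln2 / t½ = 0.693147 / 30.1 = 0.02303 h⁻¹
C = C₀ · e^(−k·t) = 2.861 × e^(−0.02303 × 113)
  = 2.861 × 0.07410 = 0.2120 mg/L
(0.2120 mg/L = 0.2120 µg/mL)

0.212 µg/mL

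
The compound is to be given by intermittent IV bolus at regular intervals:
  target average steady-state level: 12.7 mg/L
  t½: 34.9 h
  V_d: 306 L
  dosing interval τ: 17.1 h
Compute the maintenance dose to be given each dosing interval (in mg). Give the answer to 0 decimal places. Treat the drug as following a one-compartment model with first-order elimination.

1320 mg

k = ln2 / t½ = 0.693147 / 34.9 = 0.01986 h⁻¹
CL = k × Vd = 0.01986 × 306 = 6.077 L/h
At steady state, Dose/τ = Css × CL.
Dose = Css × CL × τ = 12.7 × 6.077 × 17.1 = 1320 mg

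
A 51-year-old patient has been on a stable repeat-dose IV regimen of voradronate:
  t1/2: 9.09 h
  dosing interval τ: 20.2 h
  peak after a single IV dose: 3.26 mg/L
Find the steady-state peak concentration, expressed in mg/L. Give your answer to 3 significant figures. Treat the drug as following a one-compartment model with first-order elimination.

4.15 mg/L

k = ln2 / t½ = 0.693147 / 9.09 = 0.07625 h⁻¹
e^(−kτ) = e^(−0.07625 × 20.2) = 0.2143
Accumulation ratio R = 1 / (1 − e^(−kτ)) = 1 / (1 − 0.2143) = 1.273
Steady-state peak = C₀ × R = 3.26 × 1.273 = 4.150 mg/L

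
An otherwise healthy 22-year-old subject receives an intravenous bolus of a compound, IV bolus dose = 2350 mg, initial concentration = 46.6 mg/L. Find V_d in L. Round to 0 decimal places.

50 L

Vd = Dose / C₀ = 2350 / 46.6 = 50.43 L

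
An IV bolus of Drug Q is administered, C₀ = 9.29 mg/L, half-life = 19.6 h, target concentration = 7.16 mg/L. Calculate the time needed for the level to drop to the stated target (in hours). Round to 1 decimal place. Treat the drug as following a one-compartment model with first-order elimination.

7.4 h

k = ln2 / t½ = 0.693147 / 19.6 = 0.03536 h⁻¹
t = ln(C₀ / C) / k = ln(9.290 / 7.16) / 0.03536
  = ln(1.297) / 0.03536 = 0.2601 / 0.03536 = 7.356 h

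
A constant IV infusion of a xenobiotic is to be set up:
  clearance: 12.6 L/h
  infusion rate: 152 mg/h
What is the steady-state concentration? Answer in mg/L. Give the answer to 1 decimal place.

12.1 mg/L

At steady state Css = R₀ / CL = 152 / 12.60 = 12.06 mg/L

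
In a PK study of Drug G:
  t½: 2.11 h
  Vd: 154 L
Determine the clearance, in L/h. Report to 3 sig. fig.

50.6 L/h

k = ln2 / t½ = 0.693147 / 2.11 = 0.3285 h⁻¹
CL = k × Vd = 0.3285 × 154 = 50.59 L/h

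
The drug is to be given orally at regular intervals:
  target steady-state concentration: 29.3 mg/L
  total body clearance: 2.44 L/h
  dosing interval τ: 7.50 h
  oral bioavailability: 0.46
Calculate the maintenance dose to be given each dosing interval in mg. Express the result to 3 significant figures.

At steady state, F × (Dose/τ) = Css × CL.
Dose = Css × CL × τ / F = 29.3 × 2.440 × 7.50 / 0.46 = 1166 mg

1170 mg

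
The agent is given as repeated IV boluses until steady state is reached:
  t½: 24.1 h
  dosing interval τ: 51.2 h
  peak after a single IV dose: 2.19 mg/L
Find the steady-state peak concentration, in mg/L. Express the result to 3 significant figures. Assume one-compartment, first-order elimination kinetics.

2.84 mg/L

k = ln2 / t½ = 0.693147 / 24.1 = 0.02876 h⁻¹
e^(−kτ) = e^(−0.02876 × 51.2) = 0.2293
Accumulation ratio R = 1 / (1 − e^(−kτ)) = 1 / (1 − 0.2293) = 1.298
Steady-state peak = C₀ × R = 2.19 × 1.298 = 2.843 mg/L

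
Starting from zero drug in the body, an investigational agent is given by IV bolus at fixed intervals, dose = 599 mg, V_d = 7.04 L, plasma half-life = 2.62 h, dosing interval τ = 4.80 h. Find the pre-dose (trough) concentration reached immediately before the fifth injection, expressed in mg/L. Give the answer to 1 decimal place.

33.0 mg/L

C₀ per dose = Dose / Vd = 599 / 7.04 = 85.09 mg/L
k = ln2 / t½ = 0.693147 / 2.62 = 0.2646 h⁻¹
Fraction remaining after one interval: r = e^(−kτ) = e^(−0.2646 × 4.80) = 0.2808
Before dose 5, 4 doses have been given (aged 1τ, 2τ, 3τ, 4τ).
C_trough = C₀ × (r + r² + … + r^4) = C₀ × r(1−r^4)/(1−r)
        = 85.09 × 0.2808 × (1 − 0.006217) / (1 − 0.2808) = 33.02 mg/L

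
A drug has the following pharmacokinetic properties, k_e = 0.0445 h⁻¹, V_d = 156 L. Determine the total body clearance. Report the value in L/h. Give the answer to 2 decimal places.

6.94 L/h

CL = k × Vd = 0.0445 × 156 = 6.942 L/h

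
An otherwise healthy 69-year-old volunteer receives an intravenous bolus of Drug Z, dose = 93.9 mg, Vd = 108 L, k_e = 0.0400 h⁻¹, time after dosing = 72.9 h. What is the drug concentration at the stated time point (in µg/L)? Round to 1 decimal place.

47.1 µg/L

C₀ = Dose / Vd = 93.90 / 108 = 0.8694 mg/L
C = C₀ · e^(−k·t) = 0.8694 × e^(−0.04000 × 72.9)
  = 0.8694 × 0.05415 = 0.04708 mg/L
Convert: 0.04708 mg/L × 1000 = 47.08 µg/L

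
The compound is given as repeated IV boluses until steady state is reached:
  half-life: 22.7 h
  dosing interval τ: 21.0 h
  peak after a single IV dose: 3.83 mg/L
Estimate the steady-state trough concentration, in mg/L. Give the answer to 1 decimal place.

k = ln2 / t½ = 0.693147 / 22.7 = 0.03054 h⁻¹
e^(−kτ) = e^(−0.03054 × 21.0) = 0.5266
Accumulation ratio R = 1 / (1 − e^(−kτ)) = 1 / (1 − 0.5266) = 2.112
Steady-state trough = C₀ × R × e^(−kτ) = 3.83 × 2.112 × 0.5266 = 4.260 mg/L

4.3 mg/L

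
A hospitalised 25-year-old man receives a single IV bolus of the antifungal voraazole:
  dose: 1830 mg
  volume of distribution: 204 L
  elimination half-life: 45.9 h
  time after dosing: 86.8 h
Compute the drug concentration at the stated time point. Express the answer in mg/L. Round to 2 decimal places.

2.42 mg/L

C₀ = Dose / Vd = 1830 / 204 = 8.971 mg/L
k = ln2 / t½ = 0.693147 / 45.9 = 0.01510 h⁻¹
C = C₀ · e^(−k·t) = 8.971 × e^(−0.01510 × 86.8)
  = 8.971 × 0.2696 = 2.419 mg/L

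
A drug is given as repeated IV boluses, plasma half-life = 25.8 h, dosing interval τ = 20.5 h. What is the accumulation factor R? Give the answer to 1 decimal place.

k = ln2 / t½ = 0.693147 / 25.8 = 0.02687 h⁻¹
e^(−kτ) = e^(−0.02687 × 20.5) = 0.5765
Accumulation ratio R = 1 / (1 − e^(−kτ)) = 1 / (1 − 0.5765) = 2.361

2.4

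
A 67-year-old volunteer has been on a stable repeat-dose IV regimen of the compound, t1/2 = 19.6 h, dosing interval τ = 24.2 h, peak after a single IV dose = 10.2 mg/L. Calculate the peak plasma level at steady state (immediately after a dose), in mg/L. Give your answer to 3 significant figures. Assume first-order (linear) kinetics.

17.7 mg/L

k = ln2 / t½ = 0.693147 / 19.6 = 0.03536 h⁻¹
e^(−kτ) = e^(−0.03536 × 24.2) = 0.4250
Accumulation ratio R = 1 / (1 − e^(−kτ)) = 1 / (1 − 0.4250) = 1.739
Steady-state peak = C₀ × R = 10.2 × 1.739 = 17.74 mg/L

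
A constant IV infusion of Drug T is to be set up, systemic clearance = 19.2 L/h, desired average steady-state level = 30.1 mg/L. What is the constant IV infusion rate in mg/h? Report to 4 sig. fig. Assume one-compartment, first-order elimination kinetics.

577.9 mg/h

At steady state, infusion rate R₀ = Css × CL = 30.1 × 19.20 = 577.9 mg/h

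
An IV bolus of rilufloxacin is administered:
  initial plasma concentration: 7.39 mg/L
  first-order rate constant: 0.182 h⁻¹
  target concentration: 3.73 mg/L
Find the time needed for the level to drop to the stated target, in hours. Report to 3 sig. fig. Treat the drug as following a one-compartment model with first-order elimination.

3.76 h

t = ln(C₀ / C) / k = ln(7.390 / 3.73) / 0.1820
  = ln(1.981) / 0.1820 = 0.6836 / 0.1820 = 3.756 h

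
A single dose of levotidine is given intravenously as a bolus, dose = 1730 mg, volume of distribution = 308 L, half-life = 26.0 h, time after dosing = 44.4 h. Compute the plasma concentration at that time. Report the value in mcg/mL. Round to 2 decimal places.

C₀ = Dose / Vd = 1730 / 308 = 5.617 mg/L
k = ln2 / t½ = 0.693147 / 26.0 = 0.02666 h⁻¹
C = C₀ · e^(−k·t) = 5.617 × e^(−0.02666 × 44.4)
  = 5.617 × 0.3061 = 1.719 mg/L
(1.719 mg/L = 1.719 mcg/mL)

1.72 mcg/mL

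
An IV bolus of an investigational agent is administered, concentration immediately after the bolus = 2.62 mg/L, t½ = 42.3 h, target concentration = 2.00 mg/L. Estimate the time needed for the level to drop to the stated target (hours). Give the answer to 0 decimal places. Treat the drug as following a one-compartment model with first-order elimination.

16 h

k = ln2 / t½ = 0.693147 / 42.3 = 0.01639 h⁻¹
t = ln(C₀ / C) / k = ln(2.620 / 2.00) / 0.01639
  = ln(1.310) / 0.01639 = 0.2700 / 0.01639 = 16.47 h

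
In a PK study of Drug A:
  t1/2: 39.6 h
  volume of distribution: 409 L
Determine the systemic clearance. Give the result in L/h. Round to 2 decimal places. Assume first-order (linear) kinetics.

7.16 L/h

k = ln2 / t½ = 0.693147 / 39.6 = 0.01750 h⁻¹
CL = k × Vd = 0.01750 × 409 = 7.158 L/h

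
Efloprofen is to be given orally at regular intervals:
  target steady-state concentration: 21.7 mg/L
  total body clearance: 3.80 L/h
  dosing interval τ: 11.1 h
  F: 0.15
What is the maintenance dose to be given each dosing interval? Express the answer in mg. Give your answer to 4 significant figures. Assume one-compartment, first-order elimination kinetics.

At steady state, F × (Dose/τ) = Css × CL.
Dose = Css × CL × τ / F = 21.7 × 3.800 × 11.1 / 0.15 = 6102 mg

6102 mg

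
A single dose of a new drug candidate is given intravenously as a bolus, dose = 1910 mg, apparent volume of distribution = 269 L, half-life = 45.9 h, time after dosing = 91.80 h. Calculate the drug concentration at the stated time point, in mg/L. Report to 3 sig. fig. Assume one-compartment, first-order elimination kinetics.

C₀ = Dose / Vd = 1910 / 269 = 7.100 mg/L
k = ln2 / t½ = 0.693147 / 45.9 = 0.01510 h⁻¹
t / t½ = 91.80 / 45.9 = 2 half-lives
C = C₀ × (1/2)^2 = 7.100 × 0.2500 = 1.775 mg/L

1.78 mg/L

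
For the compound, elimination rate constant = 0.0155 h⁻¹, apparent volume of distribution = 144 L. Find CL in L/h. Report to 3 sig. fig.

CL = k × Vd = 0.0155 × 144 = 2.232 L/h

2.23 L/h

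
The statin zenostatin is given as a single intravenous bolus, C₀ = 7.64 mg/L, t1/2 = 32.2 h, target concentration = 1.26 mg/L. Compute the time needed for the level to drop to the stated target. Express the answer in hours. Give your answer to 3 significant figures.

83.7 h

k = ln2 / t½ = 0.693147 / 32.2 = 0.02153 h⁻¹
t = ln(C₀ / C) / k = ln(7.640 / 1.26) / 0.02153
  = ln(6.063) / 0.02153 = 1.802 / 0.02153 = 83.70 h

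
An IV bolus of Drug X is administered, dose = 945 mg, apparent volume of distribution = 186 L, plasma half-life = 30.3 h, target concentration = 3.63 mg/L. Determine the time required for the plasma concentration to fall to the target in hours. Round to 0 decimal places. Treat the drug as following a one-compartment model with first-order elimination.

15 h

C₀ = Dose / Vd = 945.0 / 186 = 5.081 mg/L
k = ln2 / t½ = 0.693147 / 30.3 = 0.02288 h⁻¹
t = ln(C₀ / C) / k = ln(5.081 / 3.63) / 0.02288
  = ln(1.400) / 0.02288 = 0.3365 / 0.02288 = 14.71 h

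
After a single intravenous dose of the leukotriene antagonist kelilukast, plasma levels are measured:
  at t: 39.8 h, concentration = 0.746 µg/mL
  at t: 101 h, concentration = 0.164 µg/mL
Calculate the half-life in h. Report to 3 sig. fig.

k = ln(C₁/C₂) / (t₂ − t₁) = ln(0.746/0.164) / (101 − 39.8)
  = 1.515 / 61.20 = 0.02475 h⁻¹
t½ = ln2 / k = 0.693147 / 0.02475 = 28.01 h

28.0 h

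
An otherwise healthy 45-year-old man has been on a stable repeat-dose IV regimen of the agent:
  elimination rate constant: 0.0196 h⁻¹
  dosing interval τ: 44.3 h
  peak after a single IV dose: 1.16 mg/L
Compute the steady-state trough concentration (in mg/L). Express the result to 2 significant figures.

0.84 mg/L

e^(−kτ) = e^(−0.01960 × 44.3) = 0.4197
Accumulation ratio R = 1 / (1 − e^(−kτ)) = 1 / (1 − 0.4197) = 1.723
Steady-state trough = C₀ × R × e^(−kτ) = 1.16 × 1.723 × 0.4197 = 0.8388 mg/L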